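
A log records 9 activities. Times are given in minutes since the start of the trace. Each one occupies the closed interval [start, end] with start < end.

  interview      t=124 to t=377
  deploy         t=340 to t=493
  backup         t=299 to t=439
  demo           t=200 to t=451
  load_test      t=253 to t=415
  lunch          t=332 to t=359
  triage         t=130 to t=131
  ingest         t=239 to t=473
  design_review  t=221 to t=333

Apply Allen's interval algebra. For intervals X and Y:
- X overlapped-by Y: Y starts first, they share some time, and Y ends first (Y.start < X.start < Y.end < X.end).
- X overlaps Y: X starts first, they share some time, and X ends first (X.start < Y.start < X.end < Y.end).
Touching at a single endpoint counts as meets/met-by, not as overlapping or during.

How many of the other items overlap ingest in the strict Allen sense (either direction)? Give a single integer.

4

Target ingest = [t=239, t=473].
backup [t=299, t=439] → during → no.
demo [t=200, t=451] → overlaps → counts.
deploy [t=340, t=493] → overlapped-by → counts.
design_review [t=221, t=333] → overlaps → counts.
interview [t=124, t=377] → overlaps → counts.
load_test [t=253, t=415] → during → no.
lunch [t=332, t=359] → during → no.
triage [t=130, t=131] → before → no.
Total: 4.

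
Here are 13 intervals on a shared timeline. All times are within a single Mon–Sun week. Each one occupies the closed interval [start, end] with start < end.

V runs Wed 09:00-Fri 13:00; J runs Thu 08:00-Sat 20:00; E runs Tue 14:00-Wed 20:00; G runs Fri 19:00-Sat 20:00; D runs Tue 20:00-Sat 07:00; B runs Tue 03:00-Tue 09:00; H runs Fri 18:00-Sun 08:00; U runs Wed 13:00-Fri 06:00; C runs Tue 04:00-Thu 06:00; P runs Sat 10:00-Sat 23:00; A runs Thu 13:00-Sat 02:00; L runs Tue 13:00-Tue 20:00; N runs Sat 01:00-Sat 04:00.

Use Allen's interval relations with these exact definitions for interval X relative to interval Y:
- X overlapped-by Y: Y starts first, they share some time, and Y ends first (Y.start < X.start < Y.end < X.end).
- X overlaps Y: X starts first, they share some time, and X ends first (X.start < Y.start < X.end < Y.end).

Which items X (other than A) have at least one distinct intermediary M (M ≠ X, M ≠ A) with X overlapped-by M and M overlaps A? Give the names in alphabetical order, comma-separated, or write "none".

Target A = [Thu 13:00, Sat 02:00].
Intermediaries M with M overlaps A: U, V.
Via U — items with X overlapped-by U: J.
Via V — items with X overlapped-by V: J.
Union: J.

J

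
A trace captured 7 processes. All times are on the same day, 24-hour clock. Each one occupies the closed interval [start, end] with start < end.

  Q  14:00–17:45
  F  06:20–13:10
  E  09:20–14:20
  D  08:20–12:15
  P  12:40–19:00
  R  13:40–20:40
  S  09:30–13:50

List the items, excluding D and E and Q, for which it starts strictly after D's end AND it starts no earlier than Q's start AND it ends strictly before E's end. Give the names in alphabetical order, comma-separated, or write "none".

none

Conditions: its start is strictly after D's end (X.start > 12:15) AND its start is no earlier than Q's start (X.start >= 14:00) AND its end is strictly before E's end (X.end < 14:20).
F: start 06:20 > 12:15? ✗; start 06:20 >= 14:00? ✗; end 13:10 < 14:20? ✓ → no.
P: start 12:40 > 12:15? ✓; start 12:40 >= 14:00? ✗; end 19:00 < 14:20? ✗ → no.
R: start 13:40 > 12:15? ✓; start 13:40 >= 14:00? ✗; end 20:40 < 14:20? ✗ → no.
S: start 09:30 > 12:15? ✗; start 09:30 >= 14:00? ✗; end 13:50 < 14:20? ✓ → no.
Result: none.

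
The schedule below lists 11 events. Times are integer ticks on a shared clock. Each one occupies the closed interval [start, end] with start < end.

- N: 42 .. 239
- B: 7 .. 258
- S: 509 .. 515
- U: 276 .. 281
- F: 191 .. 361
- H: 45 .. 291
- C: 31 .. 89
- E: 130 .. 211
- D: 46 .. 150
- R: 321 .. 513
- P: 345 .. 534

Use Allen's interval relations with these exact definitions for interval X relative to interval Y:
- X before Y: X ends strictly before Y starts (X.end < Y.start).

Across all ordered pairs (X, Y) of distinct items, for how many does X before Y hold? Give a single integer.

Checking all 110 ordered pairs for relation 'before'; matching pairs in alphabetical order:
(B, P): B before P ✓
(B, R): B before R ✓
(B, S): B before S ✓
(B, U): B before U ✓
(C, E): C before E ✓
(C, F): C before F ✓
(C, P): C before P ✓
(C, R): C before R ✓
(C, S): C before S ✓
(C, U): C before U ✓
(D, F): D before F ✓
(D, P): D before P ✓
(D, R): D before R ✓
(D, S): D before S ✓
(D, U): D before U ✓
(E, P): E before P ✓
(E, R): E before R ✓
(E, S): E before S ✓
(E, U): E before U ✓
(F, S): F before S ✓
(H, P): H before P ✓
(H, R): H before R ✓
(H, S): H before S ✓
(N, P): N before P ✓
... plus 6 further pairs not listed.
Count: 30.

30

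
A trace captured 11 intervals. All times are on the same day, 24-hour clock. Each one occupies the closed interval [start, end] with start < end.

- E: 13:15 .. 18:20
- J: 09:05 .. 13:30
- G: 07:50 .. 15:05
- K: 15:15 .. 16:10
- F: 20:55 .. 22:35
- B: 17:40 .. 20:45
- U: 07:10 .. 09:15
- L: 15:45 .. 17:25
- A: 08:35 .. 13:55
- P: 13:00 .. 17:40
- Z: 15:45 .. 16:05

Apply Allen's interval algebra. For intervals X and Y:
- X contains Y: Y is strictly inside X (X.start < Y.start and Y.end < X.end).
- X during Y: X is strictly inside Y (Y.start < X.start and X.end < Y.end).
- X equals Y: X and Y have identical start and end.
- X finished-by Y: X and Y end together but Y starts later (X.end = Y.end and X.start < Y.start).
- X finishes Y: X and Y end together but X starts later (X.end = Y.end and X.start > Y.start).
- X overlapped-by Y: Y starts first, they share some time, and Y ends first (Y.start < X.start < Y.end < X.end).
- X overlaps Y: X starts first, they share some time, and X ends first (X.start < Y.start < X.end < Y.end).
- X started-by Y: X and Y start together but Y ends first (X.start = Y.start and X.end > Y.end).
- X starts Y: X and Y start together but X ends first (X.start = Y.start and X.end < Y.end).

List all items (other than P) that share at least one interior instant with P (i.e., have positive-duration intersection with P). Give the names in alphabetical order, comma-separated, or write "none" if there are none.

A, E, G, J, K, L, Z

Target P = [13:00, 17:40].
A [08:35, 13:55] → overlaps → yes.
B [17:40, 20:45] → met-by → no.
E [13:15, 18:20] → overlapped-by → yes.
F [20:55, 22:35] → after → no.
G [07:50, 15:05] → overlaps → yes.
J [09:05, 13:30] → overlaps → yes.
K [15:15, 16:10] → during → yes.
L [15:45, 17:25] → during → yes.
U [07:10, 09:15] → before → no.
Z [15:45, 16:05] → during → yes.
Result: A, E, G, J, K, L, Z.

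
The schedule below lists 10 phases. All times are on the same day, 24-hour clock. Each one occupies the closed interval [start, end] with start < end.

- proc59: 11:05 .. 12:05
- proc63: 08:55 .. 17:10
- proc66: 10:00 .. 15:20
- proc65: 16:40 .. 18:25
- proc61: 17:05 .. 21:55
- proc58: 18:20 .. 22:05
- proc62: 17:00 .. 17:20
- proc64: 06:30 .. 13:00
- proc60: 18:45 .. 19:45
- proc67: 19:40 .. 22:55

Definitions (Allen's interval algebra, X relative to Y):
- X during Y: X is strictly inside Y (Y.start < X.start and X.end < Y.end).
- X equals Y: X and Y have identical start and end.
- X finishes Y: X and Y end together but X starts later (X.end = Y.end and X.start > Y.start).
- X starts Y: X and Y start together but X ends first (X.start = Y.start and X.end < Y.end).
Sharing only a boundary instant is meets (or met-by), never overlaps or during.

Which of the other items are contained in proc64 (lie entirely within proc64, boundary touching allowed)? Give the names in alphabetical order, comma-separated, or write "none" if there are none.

proc59

Target proc64 = [06:30, 13:00].
proc58 [18:20, 22:05] → after → no.
proc59 [11:05, 12:05] → during → yes.
proc60 [18:45, 19:45] → after → no.
proc61 [17:05, 21:55] → after → no.
proc62 [17:00, 17:20] → after → no.
proc63 [08:55, 17:10] → overlapped-by → no.
proc65 [16:40, 18:25] → after → no.
proc66 [10:00, 15:20] → overlapped-by → no.
proc67 [19:40, 22:55] → after → no.
Result: proc59.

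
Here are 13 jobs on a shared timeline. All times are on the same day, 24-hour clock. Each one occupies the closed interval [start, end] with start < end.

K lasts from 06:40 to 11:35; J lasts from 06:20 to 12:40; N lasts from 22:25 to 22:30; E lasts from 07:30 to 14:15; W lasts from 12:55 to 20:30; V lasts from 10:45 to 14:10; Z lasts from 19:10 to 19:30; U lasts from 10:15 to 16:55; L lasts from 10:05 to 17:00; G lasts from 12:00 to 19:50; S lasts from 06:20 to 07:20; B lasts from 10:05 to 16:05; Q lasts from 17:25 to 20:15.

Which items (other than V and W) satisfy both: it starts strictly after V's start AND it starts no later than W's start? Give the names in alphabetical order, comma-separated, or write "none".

Conditions: its start is strictly after V's start (X.start > 10:45) AND its start is no later than W's start (X.start <= 12:55).
B: start 10:05 > 10:45? ✗; start 10:05 <= 12:55? ✓ → no.
E: start 07:30 > 10:45? ✗; start 07:30 <= 12:55? ✓ → no.
G: start 12:00 > 10:45? ✓; start 12:00 <= 12:55? ✓ → yes.
J: start 06:20 > 10:45? ✗; start 06:20 <= 12:55? ✓ → no.
K: start 06:40 > 10:45? ✗; start 06:40 <= 12:55? ✓ → no.
L: start 10:05 > 10:45? ✗; start 10:05 <= 12:55? ✓ → no.
N: start 22:25 > 10:45? ✓; start 22:25 <= 12:55? ✗ → no.
Q: start 17:25 > 10:45? ✓; start 17:25 <= 12:55? ✗ → no.
S: start 06:20 > 10:45? ✗; start 06:20 <= 12:55? ✓ → no.
U: start 10:15 > 10:45? ✗; start 10:15 <= 12:55? ✓ → no.
Z: start 19:10 > 10:45? ✓; start 19:10 <= 12:55? ✗ → no.
Result: G.

G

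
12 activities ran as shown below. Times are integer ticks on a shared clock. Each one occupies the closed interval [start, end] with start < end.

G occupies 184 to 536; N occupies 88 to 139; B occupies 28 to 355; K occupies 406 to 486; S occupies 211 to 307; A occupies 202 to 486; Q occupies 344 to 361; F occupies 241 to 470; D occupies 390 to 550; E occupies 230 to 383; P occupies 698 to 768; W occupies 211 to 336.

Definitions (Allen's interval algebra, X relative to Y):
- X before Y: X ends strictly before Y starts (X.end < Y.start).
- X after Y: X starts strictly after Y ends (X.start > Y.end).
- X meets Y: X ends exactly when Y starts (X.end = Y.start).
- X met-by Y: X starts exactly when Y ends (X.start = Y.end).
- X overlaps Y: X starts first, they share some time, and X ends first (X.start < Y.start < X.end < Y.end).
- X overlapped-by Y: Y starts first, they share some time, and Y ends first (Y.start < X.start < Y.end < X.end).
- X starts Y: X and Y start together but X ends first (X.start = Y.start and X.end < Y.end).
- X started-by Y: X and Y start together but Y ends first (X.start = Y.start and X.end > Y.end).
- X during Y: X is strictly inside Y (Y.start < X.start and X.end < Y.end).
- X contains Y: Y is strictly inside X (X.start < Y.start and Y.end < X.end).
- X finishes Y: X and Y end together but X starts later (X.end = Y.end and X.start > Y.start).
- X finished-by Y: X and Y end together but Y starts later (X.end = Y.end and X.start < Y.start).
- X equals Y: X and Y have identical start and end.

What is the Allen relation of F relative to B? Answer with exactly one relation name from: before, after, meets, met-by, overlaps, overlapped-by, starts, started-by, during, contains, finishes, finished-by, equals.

overlapped-by

F = [241, 470]; B = [28, 355].
Compare endpoints: F.start > B.start, F.start < B.end, F.end > B.start, F.end > B.end.
That pattern is 'overlapped-by'.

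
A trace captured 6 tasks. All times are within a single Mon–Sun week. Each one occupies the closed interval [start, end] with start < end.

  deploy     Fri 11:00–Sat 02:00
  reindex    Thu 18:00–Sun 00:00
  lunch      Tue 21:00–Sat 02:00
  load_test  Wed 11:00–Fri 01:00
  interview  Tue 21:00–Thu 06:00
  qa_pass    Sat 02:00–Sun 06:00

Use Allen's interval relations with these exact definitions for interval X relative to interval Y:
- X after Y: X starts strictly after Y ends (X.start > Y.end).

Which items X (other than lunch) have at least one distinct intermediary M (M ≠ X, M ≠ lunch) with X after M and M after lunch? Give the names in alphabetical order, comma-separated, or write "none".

none

Target lunch = [Tue 21:00, Sat 02:00].
Intermediaries M with M after lunch: none.
Union: none.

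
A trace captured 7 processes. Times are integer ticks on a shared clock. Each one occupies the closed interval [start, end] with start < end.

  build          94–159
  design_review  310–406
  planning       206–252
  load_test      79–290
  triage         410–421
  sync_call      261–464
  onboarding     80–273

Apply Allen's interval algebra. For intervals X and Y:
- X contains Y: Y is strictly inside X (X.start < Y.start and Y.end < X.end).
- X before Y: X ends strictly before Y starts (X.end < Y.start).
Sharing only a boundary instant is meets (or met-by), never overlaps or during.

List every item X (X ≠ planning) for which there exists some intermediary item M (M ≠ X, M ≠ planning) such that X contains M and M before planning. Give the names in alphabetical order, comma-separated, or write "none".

load_test, onboarding

Target planning = [206, 252].
Intermediaries M with M before planning: build.
Via build — items with X contains build: load_test, onboarding.
Union: load_test, onboarding.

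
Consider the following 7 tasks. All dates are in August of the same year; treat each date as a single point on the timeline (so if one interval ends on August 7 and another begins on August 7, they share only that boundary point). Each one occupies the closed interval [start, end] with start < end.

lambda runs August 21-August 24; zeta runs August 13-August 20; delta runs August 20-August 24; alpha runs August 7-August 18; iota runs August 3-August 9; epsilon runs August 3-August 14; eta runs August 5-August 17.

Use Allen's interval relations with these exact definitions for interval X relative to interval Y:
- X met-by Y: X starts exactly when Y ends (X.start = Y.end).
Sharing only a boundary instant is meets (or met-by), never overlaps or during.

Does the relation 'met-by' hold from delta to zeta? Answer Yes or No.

delta = [August 20, August 24], zeta = [August 13, August 20].
Actual relation of delta to zeta: met-by.
Asked whether 'met-by' holds → Yes.

Yes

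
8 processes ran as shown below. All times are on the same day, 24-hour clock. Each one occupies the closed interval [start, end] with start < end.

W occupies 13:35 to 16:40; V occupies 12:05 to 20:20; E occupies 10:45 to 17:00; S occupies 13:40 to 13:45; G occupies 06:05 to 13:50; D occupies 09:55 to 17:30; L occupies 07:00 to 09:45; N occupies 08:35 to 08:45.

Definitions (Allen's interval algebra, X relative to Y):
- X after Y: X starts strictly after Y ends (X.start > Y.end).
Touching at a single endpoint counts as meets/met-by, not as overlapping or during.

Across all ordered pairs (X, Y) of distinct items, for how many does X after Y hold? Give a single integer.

10

Checking all 56 ordered pairs for relation 'after'; matching pairs in alphabetical order:
(D, L): D after L ✓
(D, N): D after N ✓
(E, L): E after L ✓
(E, N): E after N ✓
(S, L): S after L ✓
(S, N): S after N ✓
(V, L): V after L ✓
(V, N): V after N ✓
(W, L): W after L ✓
(W, N): W after N ✓
Count: 10.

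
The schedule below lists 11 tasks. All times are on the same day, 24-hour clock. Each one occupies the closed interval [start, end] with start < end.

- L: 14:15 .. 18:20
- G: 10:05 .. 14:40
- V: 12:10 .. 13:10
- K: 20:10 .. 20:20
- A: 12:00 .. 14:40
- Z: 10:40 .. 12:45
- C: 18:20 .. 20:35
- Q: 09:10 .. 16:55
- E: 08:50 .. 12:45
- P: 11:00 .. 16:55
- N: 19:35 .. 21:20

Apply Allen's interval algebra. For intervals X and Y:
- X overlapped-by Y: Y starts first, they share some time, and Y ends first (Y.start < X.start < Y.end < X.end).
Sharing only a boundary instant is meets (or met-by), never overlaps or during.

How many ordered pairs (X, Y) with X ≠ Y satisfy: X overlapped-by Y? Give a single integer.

Checking all 110 ordered pairs for relation 'overlapped-by'; matching pairs in alphabetical order:
(A, E): A overlapped-by E ✓
(A, Z): A overlapped-by Z ✓
(G, E): G overlapped-by E ✓
(L, A): L overlapped-by A ✓
(L, G): L overlapped-by G ✓
(L, P): L overlapped-by P ✓
(L, Q): L overlapped-by Q ✓
(N, C): N overlapped-by C ✓
(P, E): P overlapped-by E ✓
(P, G): P overlapped-by G ✓
(P, Z): P overlapped-by Z ✓
(Q, E): Q overlapped-by E ✓
(V, E): V overlapped-by E ✓
(V, Z): V overlapped-by Z ✓
Count: 14.

14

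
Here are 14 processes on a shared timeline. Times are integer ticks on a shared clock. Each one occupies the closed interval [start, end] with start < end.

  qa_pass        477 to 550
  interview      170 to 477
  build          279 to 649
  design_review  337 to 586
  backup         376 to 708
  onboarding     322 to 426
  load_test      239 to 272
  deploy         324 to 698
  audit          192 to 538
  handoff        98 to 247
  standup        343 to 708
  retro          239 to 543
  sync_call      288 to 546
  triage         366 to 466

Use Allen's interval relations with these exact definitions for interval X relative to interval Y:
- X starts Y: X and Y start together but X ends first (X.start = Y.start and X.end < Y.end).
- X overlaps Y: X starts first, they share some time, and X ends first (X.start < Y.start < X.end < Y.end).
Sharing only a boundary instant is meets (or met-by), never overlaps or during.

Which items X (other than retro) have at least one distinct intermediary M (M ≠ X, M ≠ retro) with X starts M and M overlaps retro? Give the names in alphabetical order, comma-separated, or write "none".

none

Target retro = [239, 543].
Intermediaries M with M overlaps retro: audit, handoff, interview.
Via audit — items with X starts audit: none.
Via handoff — items with X starts handoff: none.
Via interview — items with X starts interview: none.
Union: none.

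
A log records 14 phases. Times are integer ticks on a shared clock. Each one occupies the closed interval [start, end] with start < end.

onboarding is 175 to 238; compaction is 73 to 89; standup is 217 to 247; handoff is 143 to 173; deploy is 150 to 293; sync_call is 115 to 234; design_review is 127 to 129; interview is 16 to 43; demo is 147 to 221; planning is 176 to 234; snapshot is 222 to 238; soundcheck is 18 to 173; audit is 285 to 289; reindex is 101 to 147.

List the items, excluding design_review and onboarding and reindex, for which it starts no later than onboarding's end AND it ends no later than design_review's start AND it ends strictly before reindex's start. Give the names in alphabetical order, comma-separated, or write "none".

Conditions: its start is no later than onboarding's end (X.start <= 238) AND its end is no later than design_review's start (X.end <= 127) AND its end is strictly before reindex's start (X.end < 101).
audit: start 285 <= 238? ✗; end 289 <= 127? ✗; end 289 < 101? ✗ → no.
compaction: start 73 <= 238? ✓; end 89 <= 127? ✓; end 89 < 101? ✓ → yes.
demo: start 147 <= 238? ✓; end 221 <= 127? ✗; end 221 < 101? ✗ → no.
deploy: start 150 <= 238? ✓; end 293 <= 127? ✗; end 293 < 101? ✗ → no.
handoff: start 143 <= 238? ✓; end 173 <= 127? ✗; end 173 < 101? ✗ → no.
interview: start 16 <= 238? ✓; end 43 <= 127? ✓; end 43 < 101? ✓ → yes.
planning: start 176 <= 238? ✓; end 234 <= 127? ✗; end 234 < 101? ✗ → no.
snapshot: start 222 <= 238? ✓; end 238 <= 127? ✗; end 238 < 101? ✗ → no.
soundcheck: start 18 <= 238? ✓; end 173 <= 127? ✗; end 173 < 101? ✗ → no.
standup: start 217 <= 238? ✓; end 247 <= 127? ✗; end 247 < 101? ✗ → no.
sync_call: start 115 <= 238? ✓; end 234 <= 127? ✗; end 234 < 101? ✗ → no.
Result: compaction, interview.

compaction, interview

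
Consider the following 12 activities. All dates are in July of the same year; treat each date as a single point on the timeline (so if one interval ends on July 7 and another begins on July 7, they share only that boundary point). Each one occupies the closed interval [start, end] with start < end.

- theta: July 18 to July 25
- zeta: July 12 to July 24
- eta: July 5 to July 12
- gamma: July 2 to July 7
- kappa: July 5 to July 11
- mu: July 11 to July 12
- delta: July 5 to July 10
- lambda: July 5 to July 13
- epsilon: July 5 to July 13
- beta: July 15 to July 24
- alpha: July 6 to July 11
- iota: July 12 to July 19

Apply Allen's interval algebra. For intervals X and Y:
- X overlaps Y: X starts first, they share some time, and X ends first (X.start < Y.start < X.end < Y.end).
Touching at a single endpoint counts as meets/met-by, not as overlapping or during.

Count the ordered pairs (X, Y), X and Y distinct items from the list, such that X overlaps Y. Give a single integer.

15

Checking all 132 ordered pairs for relation 'overlaps'; matching pairs in alphabetical order:
(beta, theta): beta overlaps theta ✓
(delta, alpha): delta overlaps alpha ✓
(epsilon, iota): epsilon overlaps iota ✓
(epsilon, zeta): epsilon overlaps zeta ✓
(gamma, alpha): gamma overlaps alpha ✓
(gamma, delta): gamma overlaps delta ✓
(gamma, epsilon): gamma overlaps epsilon ✓
(gamma, eta): gamma overlaps eta ✓
(gamma, kappa): gamma overlaps kappa ✓
(gamma, lambda): gamma overlaps lambda ✓
(iota, beta): iota overlaps beta ✓
(iota, theta): iota overlaps theta ✓
(lambda, iota): lambda overlaps iota ✓
(lambda, zeta): lambda overlaps zeta ✓
(zeta, theta): zeta overlaps theta ✓
Count: 15.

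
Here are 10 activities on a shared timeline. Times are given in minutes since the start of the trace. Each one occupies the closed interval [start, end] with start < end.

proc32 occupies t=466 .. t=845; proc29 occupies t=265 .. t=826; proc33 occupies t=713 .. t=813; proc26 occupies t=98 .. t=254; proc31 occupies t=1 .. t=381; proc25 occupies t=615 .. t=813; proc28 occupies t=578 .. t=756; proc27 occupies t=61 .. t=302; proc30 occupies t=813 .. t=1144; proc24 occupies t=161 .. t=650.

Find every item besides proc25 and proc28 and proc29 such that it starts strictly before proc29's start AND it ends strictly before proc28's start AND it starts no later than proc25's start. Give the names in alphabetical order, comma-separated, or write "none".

proc26, proc27, proc31

Conditions: its start is strictly before proc29's start (X.start < t=265) AND its end is strictly before proc28's start (X.end < t=578) AND its start is no later than proc25's start (X.start <= t=615).
proc24: start t=161 < t=265? ✓; end t=650 < t=578? ✗; start t=161 <= t=615? ✓ → no.
proc26: start t=98 < t=265? ✓; end t=254 < t=578? ✓; start t=98 <= t=615? ✓ → yes.
proc27: start t=61 < t=265? ✓; end t=302 < t=578? ✓; start t=61 <= t=615? ✓ → yes.
proc30: start t=813 < t=265? ✗; end t=1144 < t=578? ✗; start t=813 <= t=615? ✗ → no.
proc31: start t=1 < t=265? ✓; end t=381 < t=578? ✓; start t=1 <= t=615? ✓ → yes.
proc32: start t=466 < t=265? ✗; end t=845 < t=578? ✗; start t=466 <= t=615? ✓ → no.
proc33: start t=713 < t=265? ✗; end t=813 < t=578? ✗; start t=713 <= t=615? ✗ → no.
Result: proc26, proc27, proc31.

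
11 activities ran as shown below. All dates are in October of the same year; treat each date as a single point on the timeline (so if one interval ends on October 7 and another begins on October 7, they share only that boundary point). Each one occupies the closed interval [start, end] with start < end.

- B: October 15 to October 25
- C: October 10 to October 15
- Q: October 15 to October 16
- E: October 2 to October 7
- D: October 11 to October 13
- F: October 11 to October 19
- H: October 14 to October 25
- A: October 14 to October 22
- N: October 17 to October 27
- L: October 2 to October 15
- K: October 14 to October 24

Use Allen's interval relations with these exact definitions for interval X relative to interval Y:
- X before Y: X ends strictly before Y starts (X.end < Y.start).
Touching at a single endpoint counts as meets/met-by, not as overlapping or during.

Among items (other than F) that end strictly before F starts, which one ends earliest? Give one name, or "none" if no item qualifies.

Target F = [October 11, October 19].
A [October 14, October 22] → overlapped-by → excluded.
B [October 15, October 25] → overlapped-by → excluded.
C [October 10, October 15] → overlaps → excluded.
D [October 11, October 13] → starts → excluded.
E [October 2, October 7] → before → candidate.
H [October 14, October 25] → overlapped-by → excluded.
K [October 14, October 24] → overlapped-by → excluded.
L [October 2, October 15] → overlaps → excluded.
N [October 17, October 27] → overlapped-by → excluded.
Q [October 15, October 16] → during → excluded.
Among candidates, earliest end is October 7 → E.

E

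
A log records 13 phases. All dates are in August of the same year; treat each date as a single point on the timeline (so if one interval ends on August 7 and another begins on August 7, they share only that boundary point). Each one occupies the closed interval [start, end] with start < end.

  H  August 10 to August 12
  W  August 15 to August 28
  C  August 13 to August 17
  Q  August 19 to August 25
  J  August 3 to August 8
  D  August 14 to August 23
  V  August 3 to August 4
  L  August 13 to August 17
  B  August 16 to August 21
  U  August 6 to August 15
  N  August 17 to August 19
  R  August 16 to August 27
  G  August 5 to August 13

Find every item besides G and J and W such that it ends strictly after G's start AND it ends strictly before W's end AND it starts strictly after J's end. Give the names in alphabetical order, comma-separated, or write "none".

Conditions: its end is strictly after G's start (X.end > August 5) AND its end is strictly before W's end (X.end < August 28) AND its start is strictly after J's end (X.start > August 8).
B: end August 21 > August 5? ✓; end August 21 < August 28? ✓; start August 16 > August 8? ✓ → yes.
C: end August 17 > August 5? ✓; end August 17 < August 28? ✓; start August 13 > August 8? ✓ → yes.
D: end August 23 > August 5? ✓; end August 23 < August 28? ✓; start August 14 > August 8? ✓ → yes.
H: end August 12 > August 5? ✓; end August 12 < August 28? ✓; start August 10 > August 8? ✓ → yes.
L: end August 17 > August 5? ✓; end August 17 < August 28? ✓; start August 13 > August 8? ✓ → yes.
N: end August 19 > August 5? ✓; end August 19 < August 28? ✓; start August 17 > August 8? ✓ → yes.
Q: end August 25 > August 5? ✓; end August 25 < August 28? ✓; start August 19 > August 8? ✓ → yes.
R: end August 27 > August 5? ✓; end August 27 < August 28? ✓; start August 16 > August 8? ✓ → yes.
U: end August 15 > August 5? ✓; end August 15 < August 28? ✓; start August 6 > August 8? ✗ → no.
V: end August 4 > August 5? ✗; end August 4 < August 28? ✓; start August 3 > August 8? ✗ → no.
Result: B, C, D, H, L, N, Q, R.

B, C, D, H, L, N, Q, R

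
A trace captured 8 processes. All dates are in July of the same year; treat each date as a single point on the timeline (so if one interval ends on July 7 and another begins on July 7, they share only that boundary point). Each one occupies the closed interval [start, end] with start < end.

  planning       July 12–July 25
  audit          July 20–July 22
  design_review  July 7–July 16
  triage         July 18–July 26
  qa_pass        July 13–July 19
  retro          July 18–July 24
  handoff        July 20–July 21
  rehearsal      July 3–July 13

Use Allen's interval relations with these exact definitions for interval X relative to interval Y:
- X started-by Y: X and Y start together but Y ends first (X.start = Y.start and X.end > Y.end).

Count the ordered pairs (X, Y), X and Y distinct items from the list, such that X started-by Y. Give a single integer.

Checking all 56 ordered pairs for relation 'started-by'; matching pairs in alphabetical order:
(audit, handoff): audit started-by handoff ✓
(triage, retro): triage started-by retro ✓
Count: 2.

2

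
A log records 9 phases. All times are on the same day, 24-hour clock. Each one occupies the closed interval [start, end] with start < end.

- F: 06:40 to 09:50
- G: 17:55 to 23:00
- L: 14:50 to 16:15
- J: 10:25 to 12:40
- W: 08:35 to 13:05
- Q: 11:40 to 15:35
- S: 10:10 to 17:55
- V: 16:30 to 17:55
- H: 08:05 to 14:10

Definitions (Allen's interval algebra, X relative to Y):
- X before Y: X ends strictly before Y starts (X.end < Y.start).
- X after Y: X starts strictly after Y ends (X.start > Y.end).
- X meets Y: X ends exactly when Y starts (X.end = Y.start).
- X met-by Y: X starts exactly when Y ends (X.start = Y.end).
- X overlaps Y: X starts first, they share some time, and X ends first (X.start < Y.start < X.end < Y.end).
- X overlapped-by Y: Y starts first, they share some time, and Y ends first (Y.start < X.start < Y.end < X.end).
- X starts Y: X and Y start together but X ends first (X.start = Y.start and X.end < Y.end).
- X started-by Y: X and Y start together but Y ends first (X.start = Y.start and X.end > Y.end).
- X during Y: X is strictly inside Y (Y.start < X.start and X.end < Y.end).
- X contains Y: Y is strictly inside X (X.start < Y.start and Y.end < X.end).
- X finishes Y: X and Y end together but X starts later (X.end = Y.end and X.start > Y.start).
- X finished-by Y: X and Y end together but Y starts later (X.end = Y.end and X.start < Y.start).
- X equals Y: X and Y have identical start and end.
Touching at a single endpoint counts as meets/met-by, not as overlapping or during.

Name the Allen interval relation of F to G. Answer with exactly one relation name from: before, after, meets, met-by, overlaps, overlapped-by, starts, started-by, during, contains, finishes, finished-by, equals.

F = [06:40, 09:50]; G = [17:55, 23:00].
Compare endpoints: F.start < G.start, F.start < G.end, F.end < G.start, F.end < G.end.
That pattern is 'before'.

before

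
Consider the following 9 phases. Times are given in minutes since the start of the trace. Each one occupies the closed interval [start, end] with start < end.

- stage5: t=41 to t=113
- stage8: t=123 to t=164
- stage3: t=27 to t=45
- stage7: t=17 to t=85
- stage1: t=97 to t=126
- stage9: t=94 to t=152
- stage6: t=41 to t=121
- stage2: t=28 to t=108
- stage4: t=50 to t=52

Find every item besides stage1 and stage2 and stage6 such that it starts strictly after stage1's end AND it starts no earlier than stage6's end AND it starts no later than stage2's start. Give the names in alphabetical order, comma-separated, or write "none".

Conditions: its start is strictly after stage1's end (X.start > t=126) AND its start is no earlier than stage6's end (X.start >= t=121) AND its start is no later than stage2's start (X.start <= t=28).
stage3: start t=27 > t=126? ✗; start t=27 >= t=121? ✗; start t=27 <= t=28? ✓ → no.
stage4: start t=50 > t=126? ✗; start t=50 >= t=121? ✗; start t=50 <= t=28? ✗ → no.
stage5: start t=41 > t=126? ✗; start t=41 >= t=121? ✗; start t=41 <= t=28? ✗ → no.
stage7: start t=17 > t=126? ✗; start t=17 >= t=121? ✗; start t=17 <= t=28? ✓ → no.
stage8: start t=123 > t=126? ✗; start t=123 >= t=121? ✓; start t=123 <= t=28? ✗ → no.
stage9: start t=94 > t=126? ✗; start t=94 >= t=121? ✗; start t=94 <= t=28? ✗ → no.
Result: none.

none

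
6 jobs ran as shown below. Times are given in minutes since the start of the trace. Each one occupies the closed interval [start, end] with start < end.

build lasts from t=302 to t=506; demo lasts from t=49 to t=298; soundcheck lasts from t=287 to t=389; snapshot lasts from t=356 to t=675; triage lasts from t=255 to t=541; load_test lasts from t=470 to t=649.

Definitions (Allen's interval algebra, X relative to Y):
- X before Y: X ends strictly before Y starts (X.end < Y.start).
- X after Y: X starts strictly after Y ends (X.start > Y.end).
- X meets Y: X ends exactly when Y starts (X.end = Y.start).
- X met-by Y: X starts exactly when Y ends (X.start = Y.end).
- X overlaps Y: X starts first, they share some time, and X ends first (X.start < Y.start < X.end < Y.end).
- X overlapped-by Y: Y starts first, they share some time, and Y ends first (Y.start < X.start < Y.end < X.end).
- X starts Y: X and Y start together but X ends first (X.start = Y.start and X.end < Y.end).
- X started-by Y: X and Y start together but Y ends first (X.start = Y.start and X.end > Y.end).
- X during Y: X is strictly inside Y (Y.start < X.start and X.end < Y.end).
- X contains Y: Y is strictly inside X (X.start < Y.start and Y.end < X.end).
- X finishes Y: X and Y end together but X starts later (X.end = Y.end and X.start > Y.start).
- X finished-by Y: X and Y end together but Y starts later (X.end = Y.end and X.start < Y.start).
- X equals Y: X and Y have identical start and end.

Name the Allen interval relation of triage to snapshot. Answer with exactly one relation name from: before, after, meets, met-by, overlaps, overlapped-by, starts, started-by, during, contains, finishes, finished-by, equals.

triage = [t=255, t=541]; snapshot = [t=356, t=675].
Compare endpoints: triage.start < snapshot.start, triage.start < snapshot.end, triage.end > snapshot.start, triage.end < snapshot.end.
That pattern is 'overlaps'.

overlaps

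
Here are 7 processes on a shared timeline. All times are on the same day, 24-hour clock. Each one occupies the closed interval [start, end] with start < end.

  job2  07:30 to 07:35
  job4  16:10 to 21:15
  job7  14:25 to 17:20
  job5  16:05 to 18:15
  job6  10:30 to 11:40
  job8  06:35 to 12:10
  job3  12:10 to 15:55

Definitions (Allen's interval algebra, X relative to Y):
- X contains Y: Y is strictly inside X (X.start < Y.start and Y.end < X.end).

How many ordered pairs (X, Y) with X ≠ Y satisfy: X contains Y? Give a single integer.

2

Checking all 42 ordered pairs for relation 'contains'; matching pairs in alphabetical order:
(job8, job2): job8 contains job2 ✓
(job8, job6): job8 contains job6 ✓
Count: 2.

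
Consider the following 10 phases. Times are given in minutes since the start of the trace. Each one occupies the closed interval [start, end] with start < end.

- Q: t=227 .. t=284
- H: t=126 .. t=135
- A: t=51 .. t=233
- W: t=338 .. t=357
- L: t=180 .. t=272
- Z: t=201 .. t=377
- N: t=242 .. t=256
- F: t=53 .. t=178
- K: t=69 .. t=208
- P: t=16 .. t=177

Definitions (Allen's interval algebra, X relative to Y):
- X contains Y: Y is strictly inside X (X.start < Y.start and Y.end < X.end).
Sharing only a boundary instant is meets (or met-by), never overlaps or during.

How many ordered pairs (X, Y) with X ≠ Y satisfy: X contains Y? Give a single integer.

Checking all 90 ordered pairs for relation 'contains'; matching pairs in alphabetical order:
(A, F): A contains F ✓
(A, H): A contains H ✓
(A, K): A contains K ✓
(F, H): F contains H ✓
(K, H): K contains H ✓
(L, N): L contains N ✓
(P, H): P contains H ✓
(Q, N): Q contains N ✓
(Z, N): Z contains N ✓
(Z, Q): Z contains Q ✓
(Z, W): Z contains W ✓
Count: 11.

11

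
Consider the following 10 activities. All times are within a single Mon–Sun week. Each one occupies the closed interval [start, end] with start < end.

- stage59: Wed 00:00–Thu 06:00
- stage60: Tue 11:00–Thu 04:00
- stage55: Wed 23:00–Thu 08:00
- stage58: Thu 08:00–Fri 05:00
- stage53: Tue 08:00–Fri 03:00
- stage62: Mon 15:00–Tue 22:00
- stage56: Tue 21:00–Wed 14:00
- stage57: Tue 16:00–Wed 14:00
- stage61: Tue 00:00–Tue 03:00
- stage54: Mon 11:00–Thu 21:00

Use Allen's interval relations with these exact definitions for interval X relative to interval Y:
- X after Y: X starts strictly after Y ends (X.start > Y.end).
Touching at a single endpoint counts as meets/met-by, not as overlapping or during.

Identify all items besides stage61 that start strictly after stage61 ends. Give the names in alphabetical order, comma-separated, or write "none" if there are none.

stage53, stage55, stage56, stage57, stage58, stage59, stage60

Target stage61 = [Tue 00:00, Tue 03:00].
stage53 [Tue 08:00, Fri 03:00] → after → yes.
stage54 [Mon 11:00, Thu 21:00] → contains → no.
stage55 [Wed 23:00, Thu 08:00] → after → yes.
stage56 [Tue 21:00, Wed 14:00] → after → yes.
stage57 [Tue 16:00, Wed 14:00] → after → yes.
stage58 [Thu 08:00, Fri 05:00] → after → yes.
stage59 [Wed 00:00, Thu 06:00] → after → yes.
stage60 [Tue 11:00, Thu 04:00] → after → yes.
stage62 [Mon 15:00, Tue 22:00] → contains → no.
Result: stage53, stage55, stage56, stage57, stage58, stage59, stage60.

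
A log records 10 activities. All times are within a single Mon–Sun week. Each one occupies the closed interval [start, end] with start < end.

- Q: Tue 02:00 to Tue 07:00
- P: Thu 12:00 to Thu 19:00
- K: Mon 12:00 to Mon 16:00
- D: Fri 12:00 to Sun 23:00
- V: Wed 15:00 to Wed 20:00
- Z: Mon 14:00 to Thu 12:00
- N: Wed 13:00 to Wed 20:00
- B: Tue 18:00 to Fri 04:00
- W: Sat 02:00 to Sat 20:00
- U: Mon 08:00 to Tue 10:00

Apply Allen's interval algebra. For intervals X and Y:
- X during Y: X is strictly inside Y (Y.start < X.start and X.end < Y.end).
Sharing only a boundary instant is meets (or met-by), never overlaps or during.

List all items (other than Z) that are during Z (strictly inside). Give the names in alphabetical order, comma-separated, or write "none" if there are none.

N, Q, V

Target Z = [Mon 14:00, Thu 12:00].
B [Tue 18:00, Fri 04:00] → overlapped-by → no.
D [Fri 12:00, Sun 23:00] → after → no.
K [Mon 12:00, Mon 16:00] → overlaps → no.
N [Wed 13:00, Wed 20:00] → during → yes.
P [Thu 12:00, Thu 19:00] → met-by → no.
Q [Tue 02:00, Tue 07:00] → during → yes.
U [Mon 08:00, Tue 10:00] → overlaps → no.
V [Wed 15:00, Wed 20:00] → during → yes.
W [Sat 02:00, Sat 20:00] → after → no.
Result: N, Q, V.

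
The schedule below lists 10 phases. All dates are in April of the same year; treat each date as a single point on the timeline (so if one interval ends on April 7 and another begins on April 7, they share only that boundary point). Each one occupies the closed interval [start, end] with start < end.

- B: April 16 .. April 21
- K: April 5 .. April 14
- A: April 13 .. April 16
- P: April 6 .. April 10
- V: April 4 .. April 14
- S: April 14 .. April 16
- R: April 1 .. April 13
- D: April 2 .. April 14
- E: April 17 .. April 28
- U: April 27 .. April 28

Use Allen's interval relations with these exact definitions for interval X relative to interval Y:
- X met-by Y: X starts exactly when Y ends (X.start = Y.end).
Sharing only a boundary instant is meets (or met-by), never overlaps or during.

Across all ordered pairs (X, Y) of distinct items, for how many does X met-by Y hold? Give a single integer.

6

Checking all 90 ordered pairs for relation 'met-by'; matching pairs in alphabetical order:
(A, R): A met-by R ✓
(B, A): B met-by A ✓
(B, S): B met-by S ✓
(S, D): S met-by D ✓
(S, K): S met-by K ✓
(S, V): S met-by V ✓
Count: 6.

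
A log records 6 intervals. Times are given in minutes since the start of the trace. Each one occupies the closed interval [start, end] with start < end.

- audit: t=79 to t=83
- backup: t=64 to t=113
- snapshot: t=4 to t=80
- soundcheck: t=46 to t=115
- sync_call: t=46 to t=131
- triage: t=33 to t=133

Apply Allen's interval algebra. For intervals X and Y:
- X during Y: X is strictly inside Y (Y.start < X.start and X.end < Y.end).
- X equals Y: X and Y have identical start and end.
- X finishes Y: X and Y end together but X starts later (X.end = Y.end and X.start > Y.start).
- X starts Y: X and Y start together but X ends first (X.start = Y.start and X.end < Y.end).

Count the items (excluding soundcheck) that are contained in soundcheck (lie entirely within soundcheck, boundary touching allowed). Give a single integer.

2

Target soundcheck = [t=46, t=115].
audit [t=79, t=83] → during → counts.
backup [t=64, t=113] → during → counts.
snapshot [t=4, t=80] → overlaps → no.
sync_call [t=46, t=131] → started-by → no.
triage [t=33, t=133] → contains → no.
Total: 2.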